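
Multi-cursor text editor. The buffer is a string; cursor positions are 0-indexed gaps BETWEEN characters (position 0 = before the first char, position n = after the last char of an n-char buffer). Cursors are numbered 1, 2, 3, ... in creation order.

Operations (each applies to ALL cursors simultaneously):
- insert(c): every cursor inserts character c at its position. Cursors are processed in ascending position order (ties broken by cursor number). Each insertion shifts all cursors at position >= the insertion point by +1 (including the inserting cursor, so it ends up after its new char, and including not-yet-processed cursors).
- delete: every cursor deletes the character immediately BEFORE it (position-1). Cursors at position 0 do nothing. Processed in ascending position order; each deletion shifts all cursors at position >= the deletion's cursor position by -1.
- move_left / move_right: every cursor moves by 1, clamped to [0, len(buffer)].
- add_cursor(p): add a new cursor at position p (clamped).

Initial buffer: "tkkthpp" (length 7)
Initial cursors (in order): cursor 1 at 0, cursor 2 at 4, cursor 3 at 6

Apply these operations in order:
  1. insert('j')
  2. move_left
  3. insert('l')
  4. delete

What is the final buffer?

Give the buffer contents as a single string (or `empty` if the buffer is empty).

After op 1 (insert('j')): buffer="jtkktjhpjp" (len 10), cursors c1@1 c2@6 c3@9, authorship 1....2..3.
After op 2 (move_left): buffer="jtkktjhpjp" (len 10), cursors c1@0 c2@5 c3@8, authorship 1....2..3.
After op 3 (insert('l')): buffer="ljtkktljhpljp" (len 13), cursors c1@1 c2@7 c3@11, authorship 11....22..33.
After op 4 (delete): buffer="jtkktjhpjp" (len 10), cursors c1@0 c2@5 c3@8, authorship 1....2..3.

Answer: jtkktjhpjp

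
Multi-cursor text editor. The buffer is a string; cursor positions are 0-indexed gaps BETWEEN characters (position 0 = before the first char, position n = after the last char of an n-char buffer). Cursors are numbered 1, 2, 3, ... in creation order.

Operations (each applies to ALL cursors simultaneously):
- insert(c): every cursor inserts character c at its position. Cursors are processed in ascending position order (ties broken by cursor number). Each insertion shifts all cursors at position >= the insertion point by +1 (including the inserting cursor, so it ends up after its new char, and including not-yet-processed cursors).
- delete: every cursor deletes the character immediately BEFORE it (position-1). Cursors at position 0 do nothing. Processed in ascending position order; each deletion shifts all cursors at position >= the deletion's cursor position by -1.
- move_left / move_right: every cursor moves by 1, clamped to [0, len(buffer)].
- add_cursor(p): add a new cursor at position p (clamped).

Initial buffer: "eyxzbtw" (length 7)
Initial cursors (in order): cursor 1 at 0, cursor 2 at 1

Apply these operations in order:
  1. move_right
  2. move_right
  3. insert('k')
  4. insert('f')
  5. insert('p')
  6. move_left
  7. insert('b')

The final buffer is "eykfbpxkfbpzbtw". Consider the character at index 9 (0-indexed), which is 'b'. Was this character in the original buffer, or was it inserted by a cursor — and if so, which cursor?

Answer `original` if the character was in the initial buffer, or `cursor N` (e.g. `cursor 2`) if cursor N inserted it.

After op 1 (move_right): buffer="eyxzbtw" (len 7), cursors c1@1 c2@2, authorship .......
After op 2 (move_right): buffer="eyxzbtw" (len 7), cursors c1@2 c2@3, authorship .......
After op 3 (insert('k')): buffer="eykxkzbtw" (len 9), cursors c1@3 c2@5, authorship ..1.2....
After op 4 (insert('f')): buffer="eykfxkfzbtw" (len 11), cursors c1@4 c2@7, authorship ..11.22....
After op 5 (insert('p')): buffer="eykfpxkfpzbtw" (len 13), cursors c1@5 c2@9, authorship ..111.222....
After op 6 (move_left): buffer="eykfpxkfpzbtw" (len 13), cursors c1@4 c2@8, authorship ..111.222....
After op 7 (insert('b')): buffer="eykfbpxkfbpzbtw" (len 15), cursors c1@5 c2@10, authorship ..1111.2222....
Authorship (.=original, N=cursor N): . . 1 1 1 1 . 2 2 2 2 . . . .
Index 9: author = 2

Answer: cursor 2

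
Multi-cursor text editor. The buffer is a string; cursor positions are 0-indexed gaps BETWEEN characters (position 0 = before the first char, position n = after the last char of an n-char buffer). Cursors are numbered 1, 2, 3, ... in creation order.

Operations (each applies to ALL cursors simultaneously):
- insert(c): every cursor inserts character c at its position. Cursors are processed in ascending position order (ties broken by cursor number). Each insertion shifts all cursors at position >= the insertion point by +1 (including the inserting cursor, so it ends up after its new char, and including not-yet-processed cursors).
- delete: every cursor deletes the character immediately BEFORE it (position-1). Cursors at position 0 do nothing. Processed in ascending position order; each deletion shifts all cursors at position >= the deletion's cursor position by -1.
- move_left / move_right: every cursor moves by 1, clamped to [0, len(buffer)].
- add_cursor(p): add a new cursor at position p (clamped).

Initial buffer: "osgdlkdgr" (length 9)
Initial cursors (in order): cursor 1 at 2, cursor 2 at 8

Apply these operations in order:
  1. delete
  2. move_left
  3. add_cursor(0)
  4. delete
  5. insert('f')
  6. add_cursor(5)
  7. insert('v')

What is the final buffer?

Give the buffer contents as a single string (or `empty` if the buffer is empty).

Answer: ffvvogdvlfvdr

Derivation:
After op 1 (delete): buffer="ogdlkdr" (len 7), cursors c1@1 c2@6, authorship .......
After op 2 (move_left): buffer="ogdlkdr" (len 7), cursors c1@0 c2@5, authorship .......
After op 3 (add_cursor(0)): buffer="ogdlkdr" (len 7), cursors c1@0 c3@0 c2@5, authorship .......
After op 4 (delete): buffer="ogdldr" (len 6), cursors c1@0 c3@0 c2@4, authorship ......
After op 5 (insert('f')): buffer="ffogdlfdr" (len 9), cursors c1@2 c3@2 c2@7, authorship 13....2..
After op 6 (add_cursor(5)): buffer="ffogdlfdr" (len 9), cursors c1@2 c3@2 c4@5 c2@7, authorship 13....2..
After op 7 (insert('v')): buffer="ffvvogdvlfvdr" (len 13), cursors c1@4 c3@4 c4@8 c2@11, authorship 1313...4.22..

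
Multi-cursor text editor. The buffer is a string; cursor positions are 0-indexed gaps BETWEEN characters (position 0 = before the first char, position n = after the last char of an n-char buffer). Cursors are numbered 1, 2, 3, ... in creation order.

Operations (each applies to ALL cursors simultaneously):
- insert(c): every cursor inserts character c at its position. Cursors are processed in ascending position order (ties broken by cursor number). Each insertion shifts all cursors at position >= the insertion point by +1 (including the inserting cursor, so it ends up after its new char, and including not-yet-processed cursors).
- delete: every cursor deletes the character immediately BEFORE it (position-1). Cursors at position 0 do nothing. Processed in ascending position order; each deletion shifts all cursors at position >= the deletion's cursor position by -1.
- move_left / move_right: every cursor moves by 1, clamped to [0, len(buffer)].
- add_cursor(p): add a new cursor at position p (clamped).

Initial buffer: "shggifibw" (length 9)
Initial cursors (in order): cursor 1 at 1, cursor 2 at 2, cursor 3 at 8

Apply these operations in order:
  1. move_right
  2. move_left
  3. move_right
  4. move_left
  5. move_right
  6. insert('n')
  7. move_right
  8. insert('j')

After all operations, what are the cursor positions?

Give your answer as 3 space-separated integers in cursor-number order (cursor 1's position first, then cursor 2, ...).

After op 1 (move_right): buffer="shggifibw" (len 9), cursors c1@2 c2@3 c3@9, authorship .........
After op 2 (move_left): buffer="shggifibw" (len 9), cursors c1@1 c2@2 c3@8, authorship .........
After op 3 (move_right): buffer="shggifibw" (len 9), cursors c1@2 c2@3 c3@9, authorship .........
After op 4 (move_left): buffer="shggifibw" (len 9), cursors c1@1 c2@2 c3@8, authorship .........
After op 5 (move_right): buffer="shggifibw" (len 9), cursors c1@2 c2@3 c3@9, authorship .........
After op 6 (insert('n')): buffer="shngngifibwn" (len 12), cursors c1@3 c2@5 c3@12, authorship ..1.2......3
After op 7 (move_right): buffer="shngngifibwn" (len 12), cursors c1@4 c2@6 c3@12, authorship ..1.2......3
After op 8 (insert('j')): buffer="shngjngjifibwnj" (len 15), cursors c1@5 c2@8 c3@15, authorship ..1.12.2.....33

Answer: 5 8 15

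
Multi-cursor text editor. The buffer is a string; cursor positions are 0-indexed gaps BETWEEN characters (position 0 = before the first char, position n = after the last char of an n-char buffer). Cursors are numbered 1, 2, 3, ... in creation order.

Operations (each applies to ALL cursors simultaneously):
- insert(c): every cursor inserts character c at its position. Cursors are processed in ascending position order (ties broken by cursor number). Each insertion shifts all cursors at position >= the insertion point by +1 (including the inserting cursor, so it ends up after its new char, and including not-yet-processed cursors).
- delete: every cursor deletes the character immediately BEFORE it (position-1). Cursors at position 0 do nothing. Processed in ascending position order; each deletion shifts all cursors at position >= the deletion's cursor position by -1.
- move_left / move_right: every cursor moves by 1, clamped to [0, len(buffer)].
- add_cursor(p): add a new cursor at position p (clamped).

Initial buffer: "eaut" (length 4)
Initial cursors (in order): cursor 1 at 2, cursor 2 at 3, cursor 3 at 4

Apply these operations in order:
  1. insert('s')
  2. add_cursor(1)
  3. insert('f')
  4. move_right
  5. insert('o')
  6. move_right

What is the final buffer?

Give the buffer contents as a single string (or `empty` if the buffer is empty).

Answer: efaosfuosftosfo

Derivation:
After op 1 (insert('s')): buffer="easusts" (len 7), cursors c1@3 c2@5 c3@7, authorship ..1.2.3
After op 2 (add_cursor(1)): buffer="easusts" (len 7), cursors c4@1 c1@3 c2@5 c3@7, authorship ..1.2.3
After op 3 (insert('f')): buffer="efasfusftsf" (len 11), cursors c4@2 c1@5 c2@8 c3@11, authorship .4.11.22.33
After op 4 (move_right): buffer="efasfusftsf" (len 11), cursors c4@3 c1@6 c2@9 c3@11, authorship .4.11.22.33
After op 5 (insert('o')): buffer="efaosfuosftosfo" (len 15), cursors c4@4 c1@8 c2@12 c3@15, authorship .4.411.122.2333
After op 6 (move_right): buffer="efaosfuosftosfo" (len 15), cursors c4@5 c1@9 c2@13 c3@15, authorship .4.411.122.2333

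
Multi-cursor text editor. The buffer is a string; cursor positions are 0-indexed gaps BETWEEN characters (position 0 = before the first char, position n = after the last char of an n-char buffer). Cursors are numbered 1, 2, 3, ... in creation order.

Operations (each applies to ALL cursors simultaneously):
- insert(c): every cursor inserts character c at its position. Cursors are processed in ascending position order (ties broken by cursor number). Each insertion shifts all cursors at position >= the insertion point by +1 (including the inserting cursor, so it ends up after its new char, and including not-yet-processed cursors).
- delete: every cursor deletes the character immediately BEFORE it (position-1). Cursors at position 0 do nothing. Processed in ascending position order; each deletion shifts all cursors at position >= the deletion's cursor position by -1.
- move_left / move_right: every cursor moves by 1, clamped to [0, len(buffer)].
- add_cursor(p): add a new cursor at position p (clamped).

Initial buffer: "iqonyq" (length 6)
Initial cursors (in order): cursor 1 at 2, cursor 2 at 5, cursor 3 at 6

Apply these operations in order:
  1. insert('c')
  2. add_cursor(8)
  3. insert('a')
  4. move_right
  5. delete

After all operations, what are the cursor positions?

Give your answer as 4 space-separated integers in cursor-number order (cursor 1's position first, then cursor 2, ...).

Answer: 4 8 9 9

Derivation:
After op 1 (insert('c')): buffer="iqconycqc" (len 9), cursors c1@3 c2@7 c3@9, authorship ..1...2.3
After op 2 (add_cursor(8)): buffer="iqconycqc" (len 9), cursors c1@3 c2@7 c4@8 c3@9, authorship ..1...2.3
After op 3 (insert('a')): buffer="iqcaonycaqaca" (len 13), cursors c1@4 c2@9 c4@11 c3@13, authorship ..11...22.433
After op 4 (move_right): buffer="iqcaonycaqaca" (len 13), cursors c1@5 c2@10 c4@12 c3@13, authorship ..11...22.433
After op 5 (delete): buffer="iqcanycaa" (len 9), cursors c1@4 c2@8 c3@9 c4@9, authorship ..11..224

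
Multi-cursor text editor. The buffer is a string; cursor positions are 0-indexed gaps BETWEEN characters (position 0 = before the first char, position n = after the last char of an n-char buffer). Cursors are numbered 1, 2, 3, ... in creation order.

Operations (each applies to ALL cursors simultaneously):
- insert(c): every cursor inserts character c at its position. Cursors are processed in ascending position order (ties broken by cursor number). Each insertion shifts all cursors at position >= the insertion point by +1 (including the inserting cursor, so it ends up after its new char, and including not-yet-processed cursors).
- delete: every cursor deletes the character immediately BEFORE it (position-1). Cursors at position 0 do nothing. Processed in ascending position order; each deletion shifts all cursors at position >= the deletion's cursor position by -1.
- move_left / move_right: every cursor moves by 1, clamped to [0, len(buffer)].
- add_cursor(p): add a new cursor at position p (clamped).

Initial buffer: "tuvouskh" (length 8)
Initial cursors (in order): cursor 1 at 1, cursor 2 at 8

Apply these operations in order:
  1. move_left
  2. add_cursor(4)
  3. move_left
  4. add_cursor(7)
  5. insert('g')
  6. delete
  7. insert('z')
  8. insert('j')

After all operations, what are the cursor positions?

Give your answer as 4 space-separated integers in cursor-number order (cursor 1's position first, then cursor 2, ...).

Answer: 2 12 7 15

Derivation:
After op 1 (move_left): buffer="tuvouskh" (len 8), cursors c1@0 c2@7, authorship ........
After op 2 (add_cursor(4)): buffer="tuvouskh" (len 8), cursors c1@0 c3@4 c2@7, authorship ........
After op 3 (move_left): buffer="tuvouskh" (len 8), cursors c1@0 c3@3 c2@6, authorship ........
After op 4 (add_cursor(7)): buffer="tuvouskh" (len 8), cursors c1@0 c3@3 c2@6 c4@7, authorship ........
After op 5 (insert('g')): buffer="gtuvgousgkgh" (len 12), cursors c1@1 c3@5 c2@9 c4@11, authorship 1...3...2.4.
After op 6 (delete): buffer="tuvouskh" (len 8), cursors c1@0 c3@3 c2@6 c4@7, authorship ........
After op 7 (insert('z')): buffer="ztuvzouszkzh" (len 12), cursors c1@1 c3@5 c2@9 c4@11, authorship 1...3...2.4.
After op 8 (insert('j')): buffer="zjtuvzjouszjkzjh" (len 16), cursors c1@2 c3@7 c2@12 c4@15, authorship 11...33...22.44.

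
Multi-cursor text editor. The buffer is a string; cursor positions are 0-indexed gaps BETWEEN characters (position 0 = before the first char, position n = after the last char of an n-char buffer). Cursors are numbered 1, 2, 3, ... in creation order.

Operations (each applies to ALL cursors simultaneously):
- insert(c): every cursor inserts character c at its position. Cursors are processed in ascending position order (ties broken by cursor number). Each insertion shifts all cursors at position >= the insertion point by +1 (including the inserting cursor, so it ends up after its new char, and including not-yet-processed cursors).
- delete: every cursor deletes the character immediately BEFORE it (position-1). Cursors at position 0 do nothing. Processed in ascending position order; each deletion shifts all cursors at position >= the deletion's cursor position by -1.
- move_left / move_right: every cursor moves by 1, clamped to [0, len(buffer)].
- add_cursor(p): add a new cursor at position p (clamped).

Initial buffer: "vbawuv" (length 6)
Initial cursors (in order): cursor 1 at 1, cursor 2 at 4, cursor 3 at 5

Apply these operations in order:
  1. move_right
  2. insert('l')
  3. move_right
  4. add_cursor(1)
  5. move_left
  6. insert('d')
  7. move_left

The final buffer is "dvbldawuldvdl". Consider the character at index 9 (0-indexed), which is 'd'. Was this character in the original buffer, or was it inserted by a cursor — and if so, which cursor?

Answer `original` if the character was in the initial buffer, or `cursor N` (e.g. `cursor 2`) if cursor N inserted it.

After op 1 (move_right): buffer="vbawuv" (len 6), cursors c1@2 c2@5 c3@6, authorship ......
After op 2 (insert('l')): buffer="vblawulvl" (len 9), cursors c1@3 c2@7 c3@9, authorship ..1...2.3
After op 3 (move_right): buffer="vblawulvl" (len 9), cursors c1@4 c2@8 c3@9, authorship ..1...2.3
After op 4 (add_cursor(1)): buffer="vblawulvl" (len 9), cursors c4@1 c1@4 c2@8 c3@9, authorship ..1...2.3
After op 5 (move_left): buffer="vblawulvl" (len 9), cursors c4@0 c1@3 c2@7 c3@8, authorship ..1...2.3
After op 6 (insert('d')): buffer="dvbldawuldvdl" (len 13), cursors c4@1 c1@5 c2@10 c3@12, authorship 4..11...22.33
After op 7 (move_left): buffer="dvbldawuldvdl" (len 13), cursors c4@0 c1@4 c2@9 c3@11, authorship 4..11...22.33
Authorship (.=original, N=cursor N): 4 . . 1 1 . . . 2 2 . 3 3
Index 9: author = 2

Answer: cursor 2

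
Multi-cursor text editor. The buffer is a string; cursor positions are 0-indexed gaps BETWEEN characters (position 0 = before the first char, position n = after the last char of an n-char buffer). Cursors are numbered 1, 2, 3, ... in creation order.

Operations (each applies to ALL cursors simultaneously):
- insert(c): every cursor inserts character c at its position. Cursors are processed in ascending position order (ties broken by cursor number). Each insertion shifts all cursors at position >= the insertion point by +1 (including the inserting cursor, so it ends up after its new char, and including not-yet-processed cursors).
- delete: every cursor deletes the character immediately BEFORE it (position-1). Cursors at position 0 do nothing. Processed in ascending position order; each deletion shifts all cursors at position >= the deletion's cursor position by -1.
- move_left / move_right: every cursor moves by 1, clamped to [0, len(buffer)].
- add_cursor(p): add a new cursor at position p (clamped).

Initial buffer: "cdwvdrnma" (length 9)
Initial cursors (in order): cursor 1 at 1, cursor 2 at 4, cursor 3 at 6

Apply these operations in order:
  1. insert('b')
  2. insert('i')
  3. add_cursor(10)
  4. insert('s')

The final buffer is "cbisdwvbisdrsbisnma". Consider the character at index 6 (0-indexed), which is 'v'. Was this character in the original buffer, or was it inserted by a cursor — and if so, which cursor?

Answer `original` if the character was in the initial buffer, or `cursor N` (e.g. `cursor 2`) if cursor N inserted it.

After op 1 (insert('b')): buffer="cbdwvbdrbnma" (len 12), cursors c1@2 c2@6 c3@9, authorship .1...2..3...
After op 2 (insert('i')): buffer="cbidwvbidrbinma" (len 15), cursors c1@3 c2@8 c3@12, authorship .11...22..33...
After op 3 (add_cursor(10)): buffer="cbidwvbidrbinma" (len 15), cursors c1@3 c2@8 c4@10 c3@12, authorship .11...22..33...
After op 4 (insert('s')): buffer="cbisdwvbisdrsbisnma" (len 19), cursors c1@4 c2@10 c4@13 c3@16, authorship .111...222..4333...
Authorship (.=original, N=cursor N): . 1 1 1 . . . 2 2 2 . . 4 3 3 3 . . .
Index 6: author = original

Answer: original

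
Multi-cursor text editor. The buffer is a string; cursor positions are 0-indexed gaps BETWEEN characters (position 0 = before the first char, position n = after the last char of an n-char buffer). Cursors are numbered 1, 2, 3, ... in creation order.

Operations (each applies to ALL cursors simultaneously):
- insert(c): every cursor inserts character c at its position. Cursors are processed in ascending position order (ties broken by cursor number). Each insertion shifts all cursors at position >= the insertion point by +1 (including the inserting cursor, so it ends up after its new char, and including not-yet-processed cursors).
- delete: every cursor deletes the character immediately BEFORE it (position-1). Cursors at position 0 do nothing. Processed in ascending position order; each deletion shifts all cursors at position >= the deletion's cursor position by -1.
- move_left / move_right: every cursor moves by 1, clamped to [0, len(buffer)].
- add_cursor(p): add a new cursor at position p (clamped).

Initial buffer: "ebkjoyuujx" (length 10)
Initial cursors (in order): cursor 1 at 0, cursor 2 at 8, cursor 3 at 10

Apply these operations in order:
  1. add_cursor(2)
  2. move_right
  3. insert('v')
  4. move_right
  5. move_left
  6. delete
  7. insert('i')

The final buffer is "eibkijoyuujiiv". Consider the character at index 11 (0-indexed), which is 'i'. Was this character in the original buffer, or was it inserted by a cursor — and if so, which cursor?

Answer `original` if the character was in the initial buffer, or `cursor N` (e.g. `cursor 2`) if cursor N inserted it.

After op 1 (add_cursor(2)): buffer="ebkjoyuujx" (len 10), cursors c1@0 c4@2 c2@8 c3@10, authorship ..........
After op 2 (move_right): buffer="ebkjoyuujx" (len 10), cursors c1@1 c4@3 c2@9 c3@10, authorship ..........
After op 3 (insert('v')): buffer="evbkvjoyuujvxv" (len 14), cursors c1@2 c4@5 c2@12 c3@14, authorship .1..4......2.3
After op 4 (move_right): buffer="evbkvjoyuujvxv" (len 14), cursors c1@3 c4@6 c2@13 c3@14, authorship .1..4......2.3
After op 5 (move_left): buffer="evbkvjoyuujvxv" (len 14), cursors c1@2 c4@5 c2@12 c3@13, authorship .1..4......2.3
After op 6 (delete): buffer="ebkjoyuujv" (len 10), cursors c1@1 c4@3 c2@9 c3@9, authorship .........3
After op 7 (insert('i')): buffer="eibkijoyuujiiv" (len 14), cursors c1@2 c4@5 c2@13 c3@13, authorship .1..4......233
Authorship (.=original, N=cursor N): . 1 . . 4 . . . . . . 2 3 3
Index 11: author = 2

Answer: cursor 2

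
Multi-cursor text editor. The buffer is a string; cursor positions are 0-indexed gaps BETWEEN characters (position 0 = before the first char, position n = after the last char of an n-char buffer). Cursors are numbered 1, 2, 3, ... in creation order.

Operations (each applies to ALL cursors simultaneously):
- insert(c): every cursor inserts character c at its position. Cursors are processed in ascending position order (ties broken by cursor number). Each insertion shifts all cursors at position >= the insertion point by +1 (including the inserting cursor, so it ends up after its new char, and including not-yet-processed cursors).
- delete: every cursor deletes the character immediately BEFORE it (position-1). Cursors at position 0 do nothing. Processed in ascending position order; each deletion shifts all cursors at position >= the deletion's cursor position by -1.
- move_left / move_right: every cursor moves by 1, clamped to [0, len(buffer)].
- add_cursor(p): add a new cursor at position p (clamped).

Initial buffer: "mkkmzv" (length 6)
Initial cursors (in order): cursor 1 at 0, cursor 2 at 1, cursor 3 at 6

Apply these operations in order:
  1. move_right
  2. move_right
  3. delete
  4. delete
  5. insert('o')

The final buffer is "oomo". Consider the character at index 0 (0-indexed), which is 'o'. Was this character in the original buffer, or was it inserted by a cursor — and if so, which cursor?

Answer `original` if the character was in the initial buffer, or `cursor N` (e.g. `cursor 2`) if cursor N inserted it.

Answer: cursor 1

Derivation:
After op 1 (move_right): buffer="mkkmzv" (len 6), cursors c1@1 c2@2 c3@6, authorship ......
After op 2 (move_right): buffer="mkkmzv" (len 6), cursors c1@2 c2@3 c3@6, authorship ......
After op 3 (delete): buffer="mmz" (len 3), cursors c1@1 c2@1 c3@3, authorship ...
After op 4 (delete): buffer="m" (len 1), cursors c1@0 c2@0 c3@1, authorship .
After op 5 (insert('o')): buffer="oomo" (len 4), cursors c1@2 c2@2 c3@4, authorship 12.3
Authorship (.=original, N=cursor N): 1 2 . 3
Index 0: author = 1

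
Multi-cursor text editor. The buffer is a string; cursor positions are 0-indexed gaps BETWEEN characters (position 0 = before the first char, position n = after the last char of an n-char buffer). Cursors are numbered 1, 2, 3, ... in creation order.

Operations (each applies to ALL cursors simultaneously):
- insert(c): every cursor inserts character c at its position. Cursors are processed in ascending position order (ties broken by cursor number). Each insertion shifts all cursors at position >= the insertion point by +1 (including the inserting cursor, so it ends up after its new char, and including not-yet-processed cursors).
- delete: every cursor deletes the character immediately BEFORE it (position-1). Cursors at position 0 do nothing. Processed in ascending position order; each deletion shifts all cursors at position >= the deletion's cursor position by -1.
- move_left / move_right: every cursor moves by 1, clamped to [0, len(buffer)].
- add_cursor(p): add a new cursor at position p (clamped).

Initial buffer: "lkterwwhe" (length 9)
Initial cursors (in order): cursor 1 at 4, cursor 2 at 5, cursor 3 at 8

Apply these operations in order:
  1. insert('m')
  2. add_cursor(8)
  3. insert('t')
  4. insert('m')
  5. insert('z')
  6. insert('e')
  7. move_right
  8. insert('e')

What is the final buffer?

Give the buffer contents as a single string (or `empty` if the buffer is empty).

Answer: lktemtmzeremtmzewetmzewehmtmzeee

Derivation:
After op 1 (insert('m')): buffer="lktemrmwwhme" (len 12), cursors c1@5 c2@7 c3@11, authorship ....1.2...3.
After op 2 (add_cursor(8)): buffer="lktemrmwwhme" (len 12), cursors c1@5 c2@7 c4@8 c3@11, authorship ....1.2...3.
After op 3 (insert('t')): buffer="lktemtrmtwtwhmte" (len 16), cursors c1@6 c2@9 c4@11 c3@15, authorship ....11.22.4..33.
After op 4 (insert('m')): buffer="lktemtmrmtmwtmwhmtme" (len 20), cursors c1@7 c2@11 c4@14 c3@19, authorship ....111.222.44..333.
After op 5 (insert('z')): buffer="lktemtmzrmtmzwtmzwhmtmze" (len 24), cursors c1@8 c2@13 c4@17 c3@23, authorship ....1111.2222.444..3333.
After op 6 (insert('e')): buffer="lktemtmzermtmzewtmzewhmtmzee" (len 28), cursors c1@9 c2@15 c4@20 c3@27, authorship ....11111.22222.4444..33333.
After op 7 (move_right): buffer="lktemtmzermtmzewtmzewhmtmzee" (len 28), cursors c1@10 c2@16 c4@21 c3@28, authorship ....11111.22222.4444..33333.
After op 8 (insert('e')): buffer="lktemtmzeremtmzewetmzewehmtmzeee" (len 32), cursors c1@11 c2@18 c4@24 c3@32, authorship ....11111.122222.24444.4.33333.3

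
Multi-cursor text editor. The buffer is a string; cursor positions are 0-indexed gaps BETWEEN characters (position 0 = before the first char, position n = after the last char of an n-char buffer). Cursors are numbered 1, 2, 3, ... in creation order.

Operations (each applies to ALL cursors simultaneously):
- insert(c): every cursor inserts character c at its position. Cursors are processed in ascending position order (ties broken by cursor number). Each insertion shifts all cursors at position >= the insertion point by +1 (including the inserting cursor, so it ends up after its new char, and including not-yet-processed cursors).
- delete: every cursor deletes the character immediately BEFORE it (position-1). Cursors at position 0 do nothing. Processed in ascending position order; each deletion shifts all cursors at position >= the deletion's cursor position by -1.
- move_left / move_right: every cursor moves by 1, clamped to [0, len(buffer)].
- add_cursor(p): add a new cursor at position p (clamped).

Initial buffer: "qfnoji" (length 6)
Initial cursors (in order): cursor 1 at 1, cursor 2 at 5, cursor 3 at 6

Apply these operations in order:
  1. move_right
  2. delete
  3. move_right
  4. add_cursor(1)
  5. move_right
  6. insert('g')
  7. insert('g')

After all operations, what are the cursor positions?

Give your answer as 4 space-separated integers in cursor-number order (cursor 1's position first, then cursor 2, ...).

Answer: 11 11 11 4

Derivation:
After op 1 (move_right): buffer="qfnoji" (len 6), cursors c1@2 c2@6 c3@6, authorship ......
After op 2 (delete): buffer="qno" (len 3), cursors c1@1 c2@3 c3@3, authorship ...
After op 3 (move_right): buffer="qno" (len 3), cursors c1@2 c2@3 c3@3, authorship ...
After op 4 (add_cursor(1)): buffer="qno" (len 3), cursors c4@1 c1@2 c2@3 c3@3, authorship ...
After op 5 (move_right): buffer="qno" (len 3), cursors c4@2 c1@3 c2@3 c3@3, authorship ...
After op 6 (insert('g')): buffer="qngoggg" (len 7), cursors c4@3 c1@7 c2@7 c3@7, authorship ..4.123
After op 7 (insert('g')): buffer="qnggogggggg" (len 11), cursors c4@4 c1@11 c2@11 c3@11, authorship ..44.123123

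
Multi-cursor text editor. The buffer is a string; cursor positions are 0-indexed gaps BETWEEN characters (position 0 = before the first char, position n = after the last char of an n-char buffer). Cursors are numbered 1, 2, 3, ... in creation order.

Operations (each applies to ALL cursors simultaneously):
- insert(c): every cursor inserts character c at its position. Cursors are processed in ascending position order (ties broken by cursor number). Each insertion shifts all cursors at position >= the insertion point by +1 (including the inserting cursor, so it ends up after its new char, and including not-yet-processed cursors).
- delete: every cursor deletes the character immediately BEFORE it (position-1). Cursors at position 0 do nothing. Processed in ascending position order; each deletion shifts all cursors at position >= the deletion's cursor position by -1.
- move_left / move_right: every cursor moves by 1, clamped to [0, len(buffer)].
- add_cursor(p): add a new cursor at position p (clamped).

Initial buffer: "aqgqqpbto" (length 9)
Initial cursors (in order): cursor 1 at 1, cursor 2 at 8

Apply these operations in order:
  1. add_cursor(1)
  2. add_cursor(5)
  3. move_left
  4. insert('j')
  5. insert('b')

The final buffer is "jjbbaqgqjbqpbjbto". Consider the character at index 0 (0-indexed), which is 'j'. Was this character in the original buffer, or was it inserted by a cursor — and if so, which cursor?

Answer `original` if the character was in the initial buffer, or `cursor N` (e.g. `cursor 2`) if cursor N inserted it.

After op 1 (add_cursor(1)): buffer="aqgqqpbto" (len 9), cursors c1@1 c3@1 c2@8, authorship .........
After op 2 (add_cursor(5)): buffer="aqgqqpbto" (len 9), cursors c1@1 c3@1 c4@5 c2@8, authorship .........
After op 3 (move_left): buffer="aqgqqpbto" (len 9), cursors c1@0 c3@0 c4@4 c2@7, authorship .........
After op 4 (insert('j')): buffer="jjaqgqjqpbjto" (len 13), cursors c1@2 c3@2 c4@7 c2@11, authorship 13....4...2..
After op 5 (insert('b')): buffer="jjbbaqgqjbqpbjbto" (len 17), cursors c1@4 c3@4 c4@10 c2@15, authorship 1313....44...22..
Authorship (.=original, N=cursor N): 1 3 1 3 . . . . 4 4 . . . 2 2 . .
Index 0: author = 1

Answer: cursor 1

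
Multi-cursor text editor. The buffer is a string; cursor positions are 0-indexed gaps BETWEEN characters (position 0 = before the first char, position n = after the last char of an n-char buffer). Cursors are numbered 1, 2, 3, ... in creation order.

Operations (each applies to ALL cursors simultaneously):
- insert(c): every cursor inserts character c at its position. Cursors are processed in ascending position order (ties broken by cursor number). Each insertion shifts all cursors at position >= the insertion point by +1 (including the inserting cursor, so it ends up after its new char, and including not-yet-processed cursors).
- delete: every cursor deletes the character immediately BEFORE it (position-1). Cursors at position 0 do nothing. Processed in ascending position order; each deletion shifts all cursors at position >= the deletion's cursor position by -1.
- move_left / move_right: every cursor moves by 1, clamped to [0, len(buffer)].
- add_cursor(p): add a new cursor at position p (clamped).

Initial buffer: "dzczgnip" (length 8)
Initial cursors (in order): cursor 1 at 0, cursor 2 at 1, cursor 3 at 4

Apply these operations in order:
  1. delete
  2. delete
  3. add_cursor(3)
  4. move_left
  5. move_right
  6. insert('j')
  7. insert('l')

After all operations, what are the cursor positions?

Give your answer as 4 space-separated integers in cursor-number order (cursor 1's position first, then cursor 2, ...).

Answer: 7 7 7 11

Derivation:
After op 1 (delete): buffer="zcgnip" (len 6), cursors c1@0 c2@0 c3@2, authorship ......
After op 2 (delete): buffer="zgnip" (len 5), cursors c1@0 c2@0 c3@1, authorship .....
After op 3 (add_cursor(3)): buffer="zgnip" (len 5), cursors c1@0 c2@0 c3@1 c4@3, authorship .....
After op 4 (move_left): buffer="zgnip" (len 5), cursors c1@0 c2@0 c3@0 c4@2, authorship .....
After op 5 (move_right): buffer="zgnip" (len 5), cursors c1@1 c2@1 c3@1 c4@3, authorship .....
After op 6 (insert('j')): buffer="zjjjgnjip" (len 9), cursors c1@4 c2@4 c3@4 c4@7, authorship .123..4..
After op 7 (insert('l')): buffer="zjjjlllgnjlip" (len 13), cursors c1@7 c2@7 c3@7 c4@11, authorship .123123..44..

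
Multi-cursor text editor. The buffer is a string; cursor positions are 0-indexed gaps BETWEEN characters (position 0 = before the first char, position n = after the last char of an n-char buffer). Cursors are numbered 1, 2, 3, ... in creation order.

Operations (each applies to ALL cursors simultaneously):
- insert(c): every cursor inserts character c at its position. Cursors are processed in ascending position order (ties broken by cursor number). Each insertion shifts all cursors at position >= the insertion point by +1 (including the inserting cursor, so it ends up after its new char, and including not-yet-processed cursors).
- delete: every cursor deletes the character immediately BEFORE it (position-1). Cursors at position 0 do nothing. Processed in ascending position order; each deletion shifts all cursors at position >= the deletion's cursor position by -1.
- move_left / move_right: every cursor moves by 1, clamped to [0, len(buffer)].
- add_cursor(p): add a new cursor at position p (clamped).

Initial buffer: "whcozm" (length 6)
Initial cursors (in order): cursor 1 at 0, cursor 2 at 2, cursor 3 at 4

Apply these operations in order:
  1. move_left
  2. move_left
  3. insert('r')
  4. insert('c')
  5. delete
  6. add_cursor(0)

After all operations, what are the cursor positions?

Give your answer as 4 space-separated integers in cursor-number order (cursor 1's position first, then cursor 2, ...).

Answer: 2 2 5 0

Derivation:
After op 1 (move_left): buffer="whcozm" (len 6), cursors c1@0 c2@1 c3@3, authorship ......
After op 2 (move_left): buffer="whcozm" (len 6), cursors c1@0 c2@0 c3@2, authorship ......
After op 3 (insert('r')): buffer="rrwhrcozm" (len 9), cursors c1@2 c2@2 c3@5, authorship 12..3....
After op 4 (insert('c')): buffer="rrccwhrccozm" (len 12), cursors c1@4 c2@4 c3@8, authorship 1212..33....
After op 5 (delete): buffer="rrwhrcozm" (len 9), cursors c1@2 c2@2 c3@5, authorship 12..3....
After op 6 (add_cursor(0)): buffer="rrwhrcozm" (len 9), cursors c4@0 c1@2 c2@2 c3@5, authorship 12..3....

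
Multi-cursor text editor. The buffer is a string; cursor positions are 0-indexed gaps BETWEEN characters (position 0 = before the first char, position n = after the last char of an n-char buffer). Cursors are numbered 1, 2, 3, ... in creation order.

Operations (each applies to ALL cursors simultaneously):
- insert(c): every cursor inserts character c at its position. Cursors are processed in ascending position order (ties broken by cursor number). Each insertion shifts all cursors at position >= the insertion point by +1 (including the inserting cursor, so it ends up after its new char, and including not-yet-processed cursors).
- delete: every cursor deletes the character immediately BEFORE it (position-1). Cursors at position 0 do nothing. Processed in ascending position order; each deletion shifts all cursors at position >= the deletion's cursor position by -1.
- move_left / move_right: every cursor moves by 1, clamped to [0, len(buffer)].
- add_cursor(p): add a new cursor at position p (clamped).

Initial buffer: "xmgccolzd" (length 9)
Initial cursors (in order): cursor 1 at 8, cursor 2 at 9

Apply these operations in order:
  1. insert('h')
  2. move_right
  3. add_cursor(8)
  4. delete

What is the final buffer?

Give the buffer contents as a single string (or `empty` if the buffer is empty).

After op 1 (insert('h')): buffer="xmgccolzhdh" (len 11), cursors c1@9 c2@11, authorship ........1.2
After op 2 (move_right): buffer="xmgccolzhdh" (len 11), cursors c1@10 c2@11, authorship ........1.2
After op 3 (add_cursor(8)): buffer="xmgccolzhdh" (len 11), cursors c3@8 c1@10 c2@11, authorship ........1.2
After op 4 (delete): buffer="xmgccolh" (len 8), cursors c3@7 c1@8 c2@8, authorship .......1

Answer: xmgccolh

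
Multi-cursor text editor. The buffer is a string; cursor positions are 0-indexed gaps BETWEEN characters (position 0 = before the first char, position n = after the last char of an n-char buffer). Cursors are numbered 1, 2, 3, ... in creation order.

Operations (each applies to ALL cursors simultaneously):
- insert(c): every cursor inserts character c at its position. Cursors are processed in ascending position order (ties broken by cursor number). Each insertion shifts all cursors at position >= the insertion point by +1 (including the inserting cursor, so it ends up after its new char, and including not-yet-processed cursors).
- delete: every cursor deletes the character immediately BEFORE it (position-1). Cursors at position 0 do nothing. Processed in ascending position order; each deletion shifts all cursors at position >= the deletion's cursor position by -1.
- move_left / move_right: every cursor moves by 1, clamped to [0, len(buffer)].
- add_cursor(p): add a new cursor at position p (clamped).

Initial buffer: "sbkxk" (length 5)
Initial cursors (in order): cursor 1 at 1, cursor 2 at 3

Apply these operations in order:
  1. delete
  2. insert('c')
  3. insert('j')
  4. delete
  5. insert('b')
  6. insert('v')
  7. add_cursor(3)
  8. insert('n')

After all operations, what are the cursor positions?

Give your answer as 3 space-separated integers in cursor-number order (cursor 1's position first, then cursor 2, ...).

Answer: 5 10 5

Derivation:
After op 1 (delete): buffer="bxk" (len 3), cursors c1@0 c2@1, authorship ...
After op 2 (insert('c')): buffer="cbcxk" (len 5), cursors c1@1 c2@3, authorship 1.2..
After op 3 (insert('j')): buffer="cjbcjxk" (len 7), cursors c1@2 c2@5, authorship 11.22..
After op 4 (delete): buffer="cbcxk" (len 5), cursors c1@1 c2@3, authorship 1.2..
After op 5 (insert('b')): buffer="cbbcbxk" (len 7), cursors c1@2 c2@5, authorship 11.22..
After op 6 (insert('v')): buffer="cbvbcbvxk" (len 9), cursors c1@3 c2@7, authorship 111.222..
After op 7 (add_cursor(3)): buffer="cbvbcbvxk" (len 9), cursors c1@3 c3@3 c2@7, authorship 111.222..
After op 8 (insert('n')): buffer="cbvnnbcbvnxk" (len 12), cursors c1@5 c3@5 c2@10, authorship 11113.2222..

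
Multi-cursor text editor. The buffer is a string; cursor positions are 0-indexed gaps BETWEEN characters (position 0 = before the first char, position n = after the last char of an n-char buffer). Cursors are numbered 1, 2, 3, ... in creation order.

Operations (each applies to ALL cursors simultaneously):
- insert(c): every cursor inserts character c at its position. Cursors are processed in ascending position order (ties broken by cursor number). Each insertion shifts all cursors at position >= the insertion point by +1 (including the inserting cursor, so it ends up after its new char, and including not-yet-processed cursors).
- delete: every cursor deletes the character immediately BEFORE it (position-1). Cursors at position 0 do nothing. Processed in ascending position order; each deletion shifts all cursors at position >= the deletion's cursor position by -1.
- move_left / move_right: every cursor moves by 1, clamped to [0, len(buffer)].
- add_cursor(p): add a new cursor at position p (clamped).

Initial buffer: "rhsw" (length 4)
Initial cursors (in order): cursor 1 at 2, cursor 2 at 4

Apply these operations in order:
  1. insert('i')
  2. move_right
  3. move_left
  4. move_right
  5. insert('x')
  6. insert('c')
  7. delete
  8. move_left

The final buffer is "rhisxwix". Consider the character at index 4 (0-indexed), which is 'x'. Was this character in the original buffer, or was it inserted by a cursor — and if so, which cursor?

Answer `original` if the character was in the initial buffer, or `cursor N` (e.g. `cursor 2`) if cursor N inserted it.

After op 1 (insert('i')): buffer="rhiswi" (len 6), cursors c1@3 c2@6, authorship ..1..2
After op 2 (move_right): buffer="rhiswi" (len 6), cursors c1@4 c2@6, authorship ..1..2
After op 3 (move_left): buffer="rhiswi" (len 6), cursors c1@3 c2@5, authorship ..1..2
After op 4 (move_right): buffer="rhiswi" (len 6), cursors c1@4 c2@6, authorship ..1..2
After op 5 (insert('x')): buffer="rhisxwix" (len 8), cursors c1@5 c2@8, authorship ..1.1.22
After op 6 (insert('c')): buffer="rhisxcwixc" (len 10), cursors c1@6 c2@10, authorship ..1.11.222
After op 7 (delete): buffer="rhisxwix" (len 8), cursors c1@5 c2@8, authorship ..1.1.22
After op 8 (move_left): buffer="rhisxwix" (len 8), cursors c1@4 c2@7, authorship ..1.1.22
Authorship (.=original, N=cursor N): . . 1 . 1 . 2 2
Index 4: author = 1

Answer: cursor 1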